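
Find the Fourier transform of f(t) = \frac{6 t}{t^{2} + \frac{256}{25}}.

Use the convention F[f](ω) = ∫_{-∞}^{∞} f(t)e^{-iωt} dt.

F(ω) = - 6 i \pi e^{- \frac{16 \left|{\omega}\right|}{5}} \operatorname{sign}{\left(\omega \right)}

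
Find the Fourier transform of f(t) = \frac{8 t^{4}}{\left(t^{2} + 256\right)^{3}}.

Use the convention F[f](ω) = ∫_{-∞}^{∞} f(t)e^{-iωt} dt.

F(ω) = \frac{\pi \left(256 \omega^{2} - 80 \left|{\omega}\right| + 3\right) e^{- 16 \left|{\omega}\right|}}{16}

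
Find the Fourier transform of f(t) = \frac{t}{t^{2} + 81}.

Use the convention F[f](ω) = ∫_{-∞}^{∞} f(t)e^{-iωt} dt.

F(ω) = - i \pi e^{- 9 \left|{\omega}\right|} \operatorname{sign}{\left(\omega \right)}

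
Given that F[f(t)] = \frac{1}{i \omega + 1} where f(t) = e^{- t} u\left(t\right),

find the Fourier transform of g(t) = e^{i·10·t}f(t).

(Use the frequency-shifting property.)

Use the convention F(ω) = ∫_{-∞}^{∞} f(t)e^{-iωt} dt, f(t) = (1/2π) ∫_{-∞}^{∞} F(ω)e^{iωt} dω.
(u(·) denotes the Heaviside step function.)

F[g](ω) = \frac{1}{i \left(\omega - 10\right) + 1}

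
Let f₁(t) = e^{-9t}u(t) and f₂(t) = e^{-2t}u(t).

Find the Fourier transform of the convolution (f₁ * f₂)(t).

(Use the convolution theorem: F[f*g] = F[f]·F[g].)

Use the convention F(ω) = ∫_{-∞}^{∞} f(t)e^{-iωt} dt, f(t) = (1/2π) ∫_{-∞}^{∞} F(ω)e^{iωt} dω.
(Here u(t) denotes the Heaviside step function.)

F[f₁*f₂](ω) = \frac{1}{\left(i \omega + 2\right) \left(i \omega + 9\right)}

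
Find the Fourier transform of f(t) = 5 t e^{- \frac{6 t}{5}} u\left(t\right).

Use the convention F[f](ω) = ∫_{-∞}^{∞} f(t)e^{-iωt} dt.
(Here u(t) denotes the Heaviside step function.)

F(ω) = \frac{125}{\left(5 i \omega + 6\right)^{2}}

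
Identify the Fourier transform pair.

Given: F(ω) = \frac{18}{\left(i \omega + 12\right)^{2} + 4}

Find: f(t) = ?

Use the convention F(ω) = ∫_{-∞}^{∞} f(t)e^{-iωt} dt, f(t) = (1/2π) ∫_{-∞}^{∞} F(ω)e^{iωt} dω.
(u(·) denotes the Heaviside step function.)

f(t) = 9 e^{- 12 t} \sin{\left(2 t \right)} u\left(t\right)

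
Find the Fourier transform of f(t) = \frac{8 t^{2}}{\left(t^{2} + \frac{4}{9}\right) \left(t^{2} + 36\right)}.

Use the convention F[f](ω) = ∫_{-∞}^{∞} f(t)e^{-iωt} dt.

F(ω) = \frac{27 \pi e^{- 6 \left|{\omega}\right|}}{20} - \frac{3 \pi e^{- \frac{2 \left|{\omega}\right|}{3}}}{20}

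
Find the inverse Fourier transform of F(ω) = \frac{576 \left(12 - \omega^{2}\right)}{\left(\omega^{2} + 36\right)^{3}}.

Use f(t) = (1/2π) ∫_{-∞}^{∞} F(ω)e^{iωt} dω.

f(t) = 8 t^{2} e^{- 6 \left|{t}\right|}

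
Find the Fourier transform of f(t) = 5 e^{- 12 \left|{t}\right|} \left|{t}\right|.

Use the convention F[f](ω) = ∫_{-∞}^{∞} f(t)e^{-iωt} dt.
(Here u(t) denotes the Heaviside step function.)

F(ω) = \frac{10 \left(144 - \omega^{2}\right)}{\left(\omega^{2} + 144\right)^{2}}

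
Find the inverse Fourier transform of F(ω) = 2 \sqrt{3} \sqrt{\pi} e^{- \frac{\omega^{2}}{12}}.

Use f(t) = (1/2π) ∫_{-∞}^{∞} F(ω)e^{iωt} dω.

f(t) = 6 e^{- 3 t^{2}}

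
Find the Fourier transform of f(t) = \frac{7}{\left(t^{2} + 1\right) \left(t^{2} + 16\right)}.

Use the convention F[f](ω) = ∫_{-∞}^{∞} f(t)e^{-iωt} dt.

F(ω) = \frac{7 \pi \left(4 e^{3 \left|{\omega}\right|} - 1\right) e^{- 4 \left|{\omega}\right|}}{60}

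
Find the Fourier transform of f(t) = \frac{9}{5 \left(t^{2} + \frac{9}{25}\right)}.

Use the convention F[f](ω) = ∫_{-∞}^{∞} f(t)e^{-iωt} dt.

F(ω) = 3 \pi e^{- \frac{3 \left|{\omega}\right|}{5}}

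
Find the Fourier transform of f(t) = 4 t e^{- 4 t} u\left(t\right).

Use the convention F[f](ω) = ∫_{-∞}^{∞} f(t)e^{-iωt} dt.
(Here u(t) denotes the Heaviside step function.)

F(ω) = \frac{4}{\left(i \omega + 4\right)^{2}}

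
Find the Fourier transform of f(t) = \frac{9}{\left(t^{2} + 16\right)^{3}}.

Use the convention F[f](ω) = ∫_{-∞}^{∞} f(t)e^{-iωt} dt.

F(ω) = \frac{9 \pi \left(16 \omega^{2} + 12 \left|{\omega}\right| + 3\right) e^{- 4 \left|{\omega}\right|}}{8192}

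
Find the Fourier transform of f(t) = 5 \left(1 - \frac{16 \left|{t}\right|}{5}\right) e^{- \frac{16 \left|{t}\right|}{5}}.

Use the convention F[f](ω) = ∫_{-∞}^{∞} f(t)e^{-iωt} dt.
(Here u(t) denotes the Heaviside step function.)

F(ω) = \frac{40000 \omega^{2}}{\left(25 \omega^{2} + 256\right)^{2}}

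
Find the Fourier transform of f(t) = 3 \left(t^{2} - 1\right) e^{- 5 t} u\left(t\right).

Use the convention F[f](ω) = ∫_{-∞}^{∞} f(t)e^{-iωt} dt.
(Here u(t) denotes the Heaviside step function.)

F(ω) = \frac{3 \left(2 i \omega - \left(i \omega + 5\right)^{3} + 10\right)}{\left(i \omega + 5\right)^{4}}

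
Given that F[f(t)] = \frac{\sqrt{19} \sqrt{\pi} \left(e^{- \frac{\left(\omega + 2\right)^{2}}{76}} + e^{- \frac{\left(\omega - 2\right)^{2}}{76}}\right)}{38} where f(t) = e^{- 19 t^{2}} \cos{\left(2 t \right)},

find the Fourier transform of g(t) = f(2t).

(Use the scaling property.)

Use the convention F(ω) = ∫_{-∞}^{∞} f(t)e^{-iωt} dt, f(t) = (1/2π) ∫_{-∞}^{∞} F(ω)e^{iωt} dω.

F[g](ω) = \frac{\sqrt{19} \sqrt{\pi} \left(e^{\frac{\omega}{19}} + 1\right) e^{- \frac{\omega^{2}}{304} - \frac{\omega}{38} - \frac{1}{19}}}{76}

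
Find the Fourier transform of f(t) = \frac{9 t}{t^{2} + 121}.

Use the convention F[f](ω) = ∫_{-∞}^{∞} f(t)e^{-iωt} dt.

F(ω) = - 9 i \pi e^{- 11 \left|{\omega}\right|} \operatorname{sign}{\left(\omega \right)}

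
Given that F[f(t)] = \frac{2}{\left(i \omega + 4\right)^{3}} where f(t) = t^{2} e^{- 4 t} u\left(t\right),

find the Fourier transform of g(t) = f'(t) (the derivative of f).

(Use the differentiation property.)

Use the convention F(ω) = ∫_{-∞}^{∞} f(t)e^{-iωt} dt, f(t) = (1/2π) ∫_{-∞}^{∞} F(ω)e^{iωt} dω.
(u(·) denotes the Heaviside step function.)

F[g](ω) = \frac{2 i \omega}{\left(i \omega + 4\right)^{3}}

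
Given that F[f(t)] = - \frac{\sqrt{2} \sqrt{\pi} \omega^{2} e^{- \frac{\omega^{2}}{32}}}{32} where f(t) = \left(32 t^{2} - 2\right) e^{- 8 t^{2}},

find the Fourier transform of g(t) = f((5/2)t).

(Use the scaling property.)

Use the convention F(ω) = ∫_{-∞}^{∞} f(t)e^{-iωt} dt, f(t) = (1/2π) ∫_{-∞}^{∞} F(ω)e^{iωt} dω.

F[g](ω) = - \frac{\sqrt{2} \sqrt{\pi} \omega^{2} e^{- \frac{\omega^{2}}{200}}}{500}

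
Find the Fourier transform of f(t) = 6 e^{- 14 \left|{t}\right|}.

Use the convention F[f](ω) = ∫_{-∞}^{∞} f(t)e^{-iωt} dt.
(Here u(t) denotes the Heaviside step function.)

F(ω) = \frac{168}{\omega^{2} + 196}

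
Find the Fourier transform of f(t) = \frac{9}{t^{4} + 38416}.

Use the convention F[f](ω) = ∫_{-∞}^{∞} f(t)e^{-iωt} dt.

F(ω) = \frac{9 \pi e^{- 7 \sqrt{2} \left|{\omega}\right|} \sin{\left(7 \sqrt{2} \left|{\omega}\right| + \frac{\pi}{4} \right)}}{2744}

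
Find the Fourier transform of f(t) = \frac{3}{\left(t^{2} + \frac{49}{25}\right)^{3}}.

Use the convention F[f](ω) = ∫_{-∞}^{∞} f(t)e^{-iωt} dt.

F(ω) = \frac{375 \pi \left(49 \omega^{2} + 105 \left|{\omega}\right| + 75\right) e^{- \frac{7 \left|{\omega}\right|}{5}}}{134456}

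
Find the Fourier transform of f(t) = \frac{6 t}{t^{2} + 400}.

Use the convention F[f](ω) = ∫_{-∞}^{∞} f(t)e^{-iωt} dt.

F(ω) = - 6 i \pi e^{- 20 \left|{\omega}\right|} \operatorname{sign}{\left(\omega \right)}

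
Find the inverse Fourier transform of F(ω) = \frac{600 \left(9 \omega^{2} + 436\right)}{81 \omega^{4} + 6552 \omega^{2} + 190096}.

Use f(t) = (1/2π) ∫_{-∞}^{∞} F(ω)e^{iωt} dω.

f(t) = 5 e^{- \frac{20 \left|{t}\right|}{3}} \cos{\left(2 \left|{t}\right| \right)}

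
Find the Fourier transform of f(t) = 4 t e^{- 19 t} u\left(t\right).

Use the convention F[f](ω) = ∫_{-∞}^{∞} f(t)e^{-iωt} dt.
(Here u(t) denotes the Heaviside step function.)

F(ω) = \frac{4}{\left(i \omega + 19\right)^{2}}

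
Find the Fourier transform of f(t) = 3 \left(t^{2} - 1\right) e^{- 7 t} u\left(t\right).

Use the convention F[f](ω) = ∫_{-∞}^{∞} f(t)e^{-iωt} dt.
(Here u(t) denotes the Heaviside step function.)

F(ω) = \frac{3 \left(2 i \omega - \left(i \omega + 7\right)^{3} + 14\right)}{\left(i \omega + 7\right)^{4}}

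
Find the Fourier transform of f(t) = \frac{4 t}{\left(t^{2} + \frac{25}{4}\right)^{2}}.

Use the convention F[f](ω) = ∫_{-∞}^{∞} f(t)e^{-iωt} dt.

F(ω) = - \frac{4 i \pi \omega e^{- \frac{5 \left|{\omega}\right|}{2}}}{5}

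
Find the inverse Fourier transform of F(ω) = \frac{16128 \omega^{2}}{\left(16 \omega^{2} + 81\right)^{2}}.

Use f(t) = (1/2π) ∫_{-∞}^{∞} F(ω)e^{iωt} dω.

f(t) = 7 \left(1 - \frac{9 \left|{t}\right|}{4}\right) e^{- \frac{9 \left|{t}\right|}{4}}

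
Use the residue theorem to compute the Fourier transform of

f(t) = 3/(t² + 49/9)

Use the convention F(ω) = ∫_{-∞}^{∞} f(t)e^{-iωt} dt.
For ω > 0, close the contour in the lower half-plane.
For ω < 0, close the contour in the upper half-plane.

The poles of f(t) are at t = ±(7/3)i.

Let g(z) = f(z)e^{-iωz}; for large |z| the factor e^{-iωz} decays in the lower half-plane when ω > 0 and in the upper half-plane when ω < 0.

Case ω > 0 (lower half-plane, clockwise contour ⇒ F(ω) = -2πi·ΣRes):
  Res_{z = - \frac{7 i}{3}} g(z) = \frac{9 i e^{- \frac{7 \omega}{3}}}{14}
  F(ω) = -2πi·ΣRes = \frac{9 \pi e^{- \frac{7 \omega}{3}}}{7}

Case ω < 0 (upper half-plane, counterclockwise contour ⇒ F(ω) = +2πi·ΣRes):
  Res_{z = \frac{7 i}{3}} g(z) = - \frac{9 i e^{\frac{7 \omega}{3}}}{14}
  F(ω) = 2πi·ΣRes = \frac{9 \pi e^{\frac{7 \omega}{3}}}{7}

Both cases combine into a single formula in |ω|:

F(ω) = \frac{9 \pi e^{- \frac{7 \left|{\omega}\right|}{3}}}{7}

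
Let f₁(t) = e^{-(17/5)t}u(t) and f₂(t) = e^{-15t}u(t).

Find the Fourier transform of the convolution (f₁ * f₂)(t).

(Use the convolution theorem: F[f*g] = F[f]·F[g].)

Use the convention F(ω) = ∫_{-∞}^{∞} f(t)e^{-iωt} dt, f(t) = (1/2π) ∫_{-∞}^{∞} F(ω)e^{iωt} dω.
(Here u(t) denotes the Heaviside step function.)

F[f₁*f₂](ω) = \frac{5}{\left(i \omega + 15\right) \left(5 i \omega + 17\right)}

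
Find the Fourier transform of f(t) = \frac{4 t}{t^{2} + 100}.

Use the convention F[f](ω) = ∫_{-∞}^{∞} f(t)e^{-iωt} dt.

F(ω) = - 4 i \pi e^{- 10 \left|{\omega}\right|} \operatorname{sign}{\left(\omega \right)}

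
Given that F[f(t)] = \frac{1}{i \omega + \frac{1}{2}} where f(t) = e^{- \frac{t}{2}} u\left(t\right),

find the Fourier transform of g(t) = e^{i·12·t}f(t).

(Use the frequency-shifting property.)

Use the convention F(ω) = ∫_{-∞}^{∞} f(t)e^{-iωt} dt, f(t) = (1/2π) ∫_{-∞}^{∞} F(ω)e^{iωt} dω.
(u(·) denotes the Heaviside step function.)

F[g](ω) = \frac{2}{2 i \left(\omega - 12\right) + 1}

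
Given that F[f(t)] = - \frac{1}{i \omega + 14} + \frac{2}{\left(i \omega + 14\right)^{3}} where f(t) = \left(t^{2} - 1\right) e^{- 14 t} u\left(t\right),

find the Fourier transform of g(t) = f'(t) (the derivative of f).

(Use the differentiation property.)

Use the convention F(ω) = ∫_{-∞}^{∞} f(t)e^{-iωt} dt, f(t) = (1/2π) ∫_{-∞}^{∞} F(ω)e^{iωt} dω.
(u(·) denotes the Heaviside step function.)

F[g](ω) = \frac{i \omega \left(2 i \omega - \left(i \omega + 14\right)^{3} + 28\right)}{\left(i \omega + 14\right)^{4}}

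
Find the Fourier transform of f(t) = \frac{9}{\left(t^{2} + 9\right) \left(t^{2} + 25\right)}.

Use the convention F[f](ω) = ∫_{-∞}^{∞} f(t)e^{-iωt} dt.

F(ω) = \frac{3 \pi \left(5 e^{2 \left|{\omega}\right|} - 3\right) e^{- 5 \left|{\omega}\right|}}{80}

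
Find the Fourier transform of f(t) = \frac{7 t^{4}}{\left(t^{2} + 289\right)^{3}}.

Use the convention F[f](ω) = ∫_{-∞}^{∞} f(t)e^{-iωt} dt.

F(ω) = \frac{7 \pi \left(289 \omega^{2} - 85 \left|{\omega}\right| + 3\right) e^{- 17 \left|{\omega}\right|}}{136}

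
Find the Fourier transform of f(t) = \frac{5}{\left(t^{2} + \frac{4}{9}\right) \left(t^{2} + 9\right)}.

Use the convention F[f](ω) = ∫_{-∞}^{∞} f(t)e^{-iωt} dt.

F(ω) = - \frac{15 \pi e^{- 3 \left|{\omega}\right|}}{77} + \frac{135 \pi e^{- \frac{2 \left|{\omega}\right|}{3}}}{154}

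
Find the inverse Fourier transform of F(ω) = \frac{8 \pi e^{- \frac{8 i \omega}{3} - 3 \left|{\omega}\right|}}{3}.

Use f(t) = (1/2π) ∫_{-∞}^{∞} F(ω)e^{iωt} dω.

f(t) = \frac{8}{\left(t - \frac{8}{3}\right)^{2} + 9}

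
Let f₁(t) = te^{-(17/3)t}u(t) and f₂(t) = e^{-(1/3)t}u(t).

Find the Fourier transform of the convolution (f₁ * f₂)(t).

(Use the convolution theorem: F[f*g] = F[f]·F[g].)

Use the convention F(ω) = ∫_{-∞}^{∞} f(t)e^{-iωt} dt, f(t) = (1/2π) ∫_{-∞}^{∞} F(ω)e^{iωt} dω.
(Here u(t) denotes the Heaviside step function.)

F[f₁*f₂](ω) = \frac{27}{\left(3 i \omega + 1\right) \left(3 i \omega + 17\right)^{2}}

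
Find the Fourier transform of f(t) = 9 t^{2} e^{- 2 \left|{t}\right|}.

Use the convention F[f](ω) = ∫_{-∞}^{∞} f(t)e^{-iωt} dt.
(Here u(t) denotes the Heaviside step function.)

F(ω) = \frac{72 \left(4 - 3 \omega^{2}\right)}{\left(\omega^{2} + 4\right)^{3}}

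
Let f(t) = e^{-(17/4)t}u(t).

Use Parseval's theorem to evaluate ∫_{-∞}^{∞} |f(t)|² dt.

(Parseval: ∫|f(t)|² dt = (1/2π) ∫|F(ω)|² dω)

∫|f(t)|² dt = \frac{2}{17}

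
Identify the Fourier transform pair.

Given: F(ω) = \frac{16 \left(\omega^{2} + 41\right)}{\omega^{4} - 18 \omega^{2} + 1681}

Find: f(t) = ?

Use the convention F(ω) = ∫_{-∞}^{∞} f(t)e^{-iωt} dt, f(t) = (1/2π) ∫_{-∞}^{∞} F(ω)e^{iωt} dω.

f(t) = 2 e^{- 4 \left|{t}\right|} \cos{\left(5 t \right)}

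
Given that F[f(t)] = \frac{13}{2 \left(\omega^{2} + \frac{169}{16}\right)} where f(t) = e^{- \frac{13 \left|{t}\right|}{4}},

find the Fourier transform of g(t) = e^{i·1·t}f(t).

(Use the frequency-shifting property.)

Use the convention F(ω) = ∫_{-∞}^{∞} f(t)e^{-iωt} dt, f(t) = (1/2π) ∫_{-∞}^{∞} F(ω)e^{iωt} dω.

F[g](ω) = \frac{104}{16 \left(\omega - 1\right)^{2} + 169}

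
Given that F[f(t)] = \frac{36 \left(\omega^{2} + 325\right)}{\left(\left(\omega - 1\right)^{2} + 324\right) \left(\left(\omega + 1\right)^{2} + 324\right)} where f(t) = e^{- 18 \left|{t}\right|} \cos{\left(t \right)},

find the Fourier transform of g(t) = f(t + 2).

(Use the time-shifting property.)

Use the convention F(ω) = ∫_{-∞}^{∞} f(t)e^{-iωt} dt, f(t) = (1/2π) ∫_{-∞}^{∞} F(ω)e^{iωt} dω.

F[g](ω) = \frac{36 \left(\omega^{2} + 325\right) e^{2 i \omega}}{\omega^{4} + 646 \omega^{2} + 105625}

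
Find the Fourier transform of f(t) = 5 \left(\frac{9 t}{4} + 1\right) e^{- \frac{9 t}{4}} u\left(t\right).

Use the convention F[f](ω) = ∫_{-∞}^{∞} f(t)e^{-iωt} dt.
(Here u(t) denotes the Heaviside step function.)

F(ω) = \frac{40 \left(- 2 i \omega - 9\right)}{16 \omega^{2} - 72 i \omega - 81}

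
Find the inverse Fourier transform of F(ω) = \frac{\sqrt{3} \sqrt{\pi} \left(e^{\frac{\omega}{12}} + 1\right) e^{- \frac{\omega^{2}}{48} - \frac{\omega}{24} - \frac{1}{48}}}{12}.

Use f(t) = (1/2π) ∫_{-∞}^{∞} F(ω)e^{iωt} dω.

f(t) = e^{- 12 t^{2}} \cos{\left(t \right)}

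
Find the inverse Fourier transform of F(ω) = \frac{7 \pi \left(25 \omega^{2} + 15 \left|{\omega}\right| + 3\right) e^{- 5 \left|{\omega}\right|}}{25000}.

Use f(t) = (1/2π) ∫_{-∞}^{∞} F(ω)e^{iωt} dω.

f(t) = \frac{7}{\left(t^{2} + 25\right)^{3}}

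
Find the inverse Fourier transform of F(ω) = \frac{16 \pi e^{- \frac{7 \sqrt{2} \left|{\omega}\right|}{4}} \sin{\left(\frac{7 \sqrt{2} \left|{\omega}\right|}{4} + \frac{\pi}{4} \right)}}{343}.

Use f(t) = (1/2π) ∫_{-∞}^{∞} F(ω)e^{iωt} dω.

f(t) = \frac{2}{t^{4} + \frac{2401}{16}}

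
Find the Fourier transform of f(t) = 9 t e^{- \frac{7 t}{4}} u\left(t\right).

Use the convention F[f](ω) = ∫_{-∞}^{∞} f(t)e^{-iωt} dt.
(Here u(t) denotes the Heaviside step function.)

F(ω) = \frac{144}{\left(4 i \omega + 7\right)^{2}}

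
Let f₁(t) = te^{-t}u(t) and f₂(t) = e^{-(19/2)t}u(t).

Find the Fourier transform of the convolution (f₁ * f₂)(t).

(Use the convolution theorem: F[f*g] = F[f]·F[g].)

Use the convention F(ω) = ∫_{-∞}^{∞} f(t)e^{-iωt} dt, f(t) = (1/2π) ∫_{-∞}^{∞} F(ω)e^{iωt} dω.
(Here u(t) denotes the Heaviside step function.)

F[f₁*f₂](ω) = \frac{2}{\left(i \omega + 1\right)^{2} \left(2 i \omega + 19\right)}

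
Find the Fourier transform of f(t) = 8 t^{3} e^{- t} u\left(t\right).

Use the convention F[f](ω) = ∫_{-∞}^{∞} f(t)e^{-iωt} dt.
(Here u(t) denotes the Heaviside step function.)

F(ω) = \frac{48}{\left(i \omega + 1\right)^{4}}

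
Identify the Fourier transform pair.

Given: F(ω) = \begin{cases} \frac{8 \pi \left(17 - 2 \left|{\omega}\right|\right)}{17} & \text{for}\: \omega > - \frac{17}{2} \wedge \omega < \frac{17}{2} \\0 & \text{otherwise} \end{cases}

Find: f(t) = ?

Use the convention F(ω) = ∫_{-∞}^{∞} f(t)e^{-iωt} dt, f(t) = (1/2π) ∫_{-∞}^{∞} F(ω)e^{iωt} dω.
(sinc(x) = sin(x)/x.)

f(t) = 34 \operatorname{sinc}^{2}{\left(\frac{17 t}{4} \right)}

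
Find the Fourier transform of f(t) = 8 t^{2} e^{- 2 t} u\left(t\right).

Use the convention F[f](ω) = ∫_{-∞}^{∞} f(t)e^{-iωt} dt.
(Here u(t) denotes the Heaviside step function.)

F(ω) = \frac{16}{\left(i \omega + 2\right)^{3}}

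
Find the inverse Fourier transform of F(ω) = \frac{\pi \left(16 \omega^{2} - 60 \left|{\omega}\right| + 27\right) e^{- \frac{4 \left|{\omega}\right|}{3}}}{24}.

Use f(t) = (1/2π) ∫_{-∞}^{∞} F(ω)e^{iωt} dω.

f(t) = \frac{4 t^{4}}{\left(t^{2} + \frac{16}{9}\right)^{3}}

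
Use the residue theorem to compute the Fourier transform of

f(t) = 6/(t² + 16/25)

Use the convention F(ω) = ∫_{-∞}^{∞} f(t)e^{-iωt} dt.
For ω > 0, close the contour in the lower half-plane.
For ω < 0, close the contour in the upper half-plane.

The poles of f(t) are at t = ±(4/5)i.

Let g(z) = f(z)e^{-iωz}; for large |z| the factor e^{-iωz} decays in the lower half-plane when ω > 0 and in the upper half-plane when ω < 0.

Case ω > 0 (lower half-plane, clockwise contour ⇒ F(ω) = -2πi·ΣRes):
  Res_{z = - \frac{4 i}{5}} g(z) = \frac{15 i e^{- \frac{4 \omega}{5}}}{4}
  F(ω) = -2πi·ΣRes = \frac{15 \pi e^{- \frac{4 \omega}{5}}}{2}

Case ω < 0 (upper half-plane, counterclockwise contour ⇒ F(ω) = +2πi·ΣRes):
  Res_{z = \frac{4 i}{5}} g(z) = - \frac{15 i e^{\frac{4 \omega}{5}}}{4}
  F(ω) = 2πi·ΣRes = \frac{15 \pi e^{\frac{4 \omega}{5}}}{2}

Both cases combine into a single formula in |ω|:

F(ω) = \frac{15 \pi e^{- \frac{4 \left|{\omega}\right|}{5}}}{2}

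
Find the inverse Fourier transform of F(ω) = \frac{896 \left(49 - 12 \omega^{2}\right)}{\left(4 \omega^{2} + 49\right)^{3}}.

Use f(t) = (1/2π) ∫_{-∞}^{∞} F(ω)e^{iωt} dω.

f(t) = 4 t^{2} e^{- \frac{7 \left|{t}\right|}{2}}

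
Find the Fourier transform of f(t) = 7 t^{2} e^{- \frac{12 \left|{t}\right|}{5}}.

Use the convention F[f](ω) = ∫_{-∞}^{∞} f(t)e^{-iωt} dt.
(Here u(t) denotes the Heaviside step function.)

F(ω) = \frac{126000 \left(48 - 25 \omega^{2}\right)}{\left(25 \omega^{2} + 144\right)^{3}}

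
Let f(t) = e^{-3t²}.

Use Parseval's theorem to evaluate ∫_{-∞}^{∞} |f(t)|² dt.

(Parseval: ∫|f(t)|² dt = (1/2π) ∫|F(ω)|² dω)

∫|f(t)|² dt = \frac{\sqrt{6} \sqrt{\pi}}{6}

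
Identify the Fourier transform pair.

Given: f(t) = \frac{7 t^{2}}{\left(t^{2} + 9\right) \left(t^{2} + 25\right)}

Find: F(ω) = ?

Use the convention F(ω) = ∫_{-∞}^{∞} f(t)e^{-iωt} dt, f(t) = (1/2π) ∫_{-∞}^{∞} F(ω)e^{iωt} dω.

F(ω) = \frac{7 \pi \left(5 - 3 e^{2 \left|{\omega}\right|}\right) e^{- 5 \left|{\omega}\right|}}{16}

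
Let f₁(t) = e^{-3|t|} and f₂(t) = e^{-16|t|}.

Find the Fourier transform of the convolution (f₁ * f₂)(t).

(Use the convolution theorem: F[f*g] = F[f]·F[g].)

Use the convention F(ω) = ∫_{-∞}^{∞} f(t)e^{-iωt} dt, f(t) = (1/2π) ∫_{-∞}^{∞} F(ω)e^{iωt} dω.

F[f₁*f₂](ω) = \frac{192}{\left(\omega^{2} + 9\right) \left(\omega^{2} + 256\right)}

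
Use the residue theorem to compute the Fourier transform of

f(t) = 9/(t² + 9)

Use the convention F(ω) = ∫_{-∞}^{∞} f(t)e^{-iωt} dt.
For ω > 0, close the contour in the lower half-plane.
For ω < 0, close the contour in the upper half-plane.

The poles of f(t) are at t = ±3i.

Let g(z) = f(z)e^{-iωz}; for large |z| the factor e^{-iωz} decays in the lower half-plane when ω > 0 and in the upper half-plane when ω < 0.

Case ω > 0 (lower half-plane, clockwise contour ⇒ F(ω) = -2πi·ΣRes):
  Res_{z = - 3 i} g(z) = \frac{3 i e^{- 3 \omega}}{2}
  F(ω) = -2πi·ΣRes = 3 \pi e^{- 3 \omega}

Case ω < 0 (upper half-plane, counterclockwise contour ⇒ F(ω) = +2πi·ΣRes):
  Res_{z = 3 i} g(z) = - \frac{3 i e^{3 \omega}}{2}
  F(ω) = 2πi·ΣRes = 3 \pi e^{3 \omega}

Both cases combine into a single formula in |ω|:

F(ω) = 3 \pi e^{- 3 \left|{\omega}\right|}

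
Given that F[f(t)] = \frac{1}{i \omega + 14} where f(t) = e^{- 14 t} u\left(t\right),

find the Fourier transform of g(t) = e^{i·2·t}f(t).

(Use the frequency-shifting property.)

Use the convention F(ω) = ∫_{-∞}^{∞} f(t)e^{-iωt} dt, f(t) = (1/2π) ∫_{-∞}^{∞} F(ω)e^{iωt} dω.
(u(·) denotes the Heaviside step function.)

F[g](ω) = \frac{1}{i \left(\omega - 2\right) + 14}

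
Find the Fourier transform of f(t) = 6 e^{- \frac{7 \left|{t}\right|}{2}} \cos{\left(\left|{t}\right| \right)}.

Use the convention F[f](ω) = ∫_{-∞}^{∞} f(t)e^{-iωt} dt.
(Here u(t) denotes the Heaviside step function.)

F(ω) = \frac{168 \left(4 \omega^{2} + 53\right)}{16 \omega^{4} + 360 \omega^{2} + 2809}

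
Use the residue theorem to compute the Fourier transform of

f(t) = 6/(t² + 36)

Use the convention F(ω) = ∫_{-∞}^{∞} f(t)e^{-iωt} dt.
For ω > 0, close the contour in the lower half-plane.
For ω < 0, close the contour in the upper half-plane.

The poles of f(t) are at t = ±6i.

Let g(z) = f(z)e^{-iωz}; for large |z| the factor e^{-iωz} decays in the lower half-plane when ω > 0 and in the upper half-plane when ω < 0.

Case ω > 0 (lower half-plane, clockwise contour ⇒ F(ω) = -2πi·ΣRes):
  Res_{z = - 6 i} g(z) = \frac{i e^{- 6 \omega}}{2}
  F(ω) = -2πi·ΣRes = \pi e^{- 6 \omega}

Case ω < 0 (upper half-plane, counterclockwise contour ⇒ F(ω) = +2πi·ΣRes):
  Res_{z = 6 i} g(z) = - \frac{i e^{6 \omega}}{2}
  F(ω) = 2πi·ΣRes = \pi e^{6 \omega}

Both cases combine into a single formula in |ω|:

F(ω) = \pi e^{- 6 \left|{\omega}\right|}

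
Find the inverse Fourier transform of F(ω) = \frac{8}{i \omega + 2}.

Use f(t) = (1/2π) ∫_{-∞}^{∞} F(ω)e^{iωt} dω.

f(t) = 8 e^{- 2 t} u\left(t\right)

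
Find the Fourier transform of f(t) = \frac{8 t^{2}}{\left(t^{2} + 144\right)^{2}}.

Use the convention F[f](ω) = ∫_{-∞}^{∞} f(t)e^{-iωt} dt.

F(ω) = \frac{\pi \left(1 - 12 \left|{\omega}\right|\right) e^{- 12 \left|{\omega}\right|}}{3}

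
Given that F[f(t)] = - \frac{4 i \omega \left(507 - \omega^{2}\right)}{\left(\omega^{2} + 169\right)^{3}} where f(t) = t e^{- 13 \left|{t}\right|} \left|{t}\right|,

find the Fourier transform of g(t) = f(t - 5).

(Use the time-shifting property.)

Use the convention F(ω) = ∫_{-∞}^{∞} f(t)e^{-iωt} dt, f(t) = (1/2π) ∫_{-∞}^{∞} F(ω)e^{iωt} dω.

F[g](ω) = \frac{4 i \omega \left(\omega^{2} - 507\right) e^{- 5 i \omega}}{\left(\omega^{2} + 169\right)^{3}}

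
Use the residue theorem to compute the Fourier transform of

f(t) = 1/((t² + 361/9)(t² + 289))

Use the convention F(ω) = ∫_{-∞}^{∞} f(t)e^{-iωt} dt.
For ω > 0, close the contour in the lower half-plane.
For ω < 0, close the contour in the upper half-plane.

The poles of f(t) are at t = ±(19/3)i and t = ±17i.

Let g(z) = f(z)e^{-iωz}; for large |z| the factor e^{-iωz} decays in the lower half-plane when ω > 0 and in the upper half-plane when ω < 0.

Case ω > 0 (lower half-plane, clockwise contour ⇒ F(ω) = -2πi·ΣRes):
  Res_{z = - \frac{19 i}{3}} g(z) = \frac{27 i e^{- \frac{19 \omega}{3}}}{85120}
  Res_{z = - 17 i} g(z) = - \frac{9 i e^{- 17 \omega}}{76160}
  F(ω) = -2πi·ΣRes = - \frac{9 \pi e^{- 17 \omega}}{38080} + \frac{27 \pi e^{- \frac{19 \omega}{3}}}{42560}

Case ω < 0 (upper half-plane, counterclockwise contour ⇒ F(ω) = +2πi·ΣRes):
  Res_{z = \frac{19 i}{3}} g(z) = - \frac{27 i e^{\frac{19 \omega}{3}}}{85120}
  Res_{z = 17 i} g(z) = \frac{9 i e^{17 \omega}}{76160}
  F(ω) = 2πi·ΣRes = \frac{9 \pi \left(51 e^{\frac{19 \omega}{3}} - 19 e^{17 \omega}\right)}{723520}

Both cases combine into a single formula in |ω|:

F(ω) = - \frac{9 \pi e^{- 17 \left|{\omega}\right|}}{38080} + \frac{27 \pi e^{- \frac{19 \left|{\omega}\right|}{3}}}{42560}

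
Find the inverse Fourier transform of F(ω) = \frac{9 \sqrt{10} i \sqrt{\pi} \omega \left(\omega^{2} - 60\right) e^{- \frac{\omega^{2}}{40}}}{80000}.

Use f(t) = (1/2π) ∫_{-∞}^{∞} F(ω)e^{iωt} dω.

f(t) = 9 t^{3} e^{- 10 t^{2}}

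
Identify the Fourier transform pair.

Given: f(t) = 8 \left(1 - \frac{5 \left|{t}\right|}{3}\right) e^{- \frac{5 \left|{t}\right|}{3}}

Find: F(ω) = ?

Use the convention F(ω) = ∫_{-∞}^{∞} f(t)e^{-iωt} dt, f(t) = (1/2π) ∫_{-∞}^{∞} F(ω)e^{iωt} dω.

F(ω) = \frac{4320 \omega^{2}}{\left(9 \omega^{2} + 25\right)^{2}}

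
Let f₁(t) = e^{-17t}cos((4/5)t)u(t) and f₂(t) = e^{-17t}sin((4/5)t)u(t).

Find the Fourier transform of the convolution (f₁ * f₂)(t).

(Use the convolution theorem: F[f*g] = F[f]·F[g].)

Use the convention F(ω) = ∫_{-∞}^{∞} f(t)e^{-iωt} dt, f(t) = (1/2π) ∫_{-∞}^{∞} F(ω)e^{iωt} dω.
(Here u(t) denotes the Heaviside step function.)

F[f₁*f₂](ω) = \frac{500 \left(i \omega + 17\right)}{\left(25 \left(i \omega + 17\right)^{2} + 16\right)^{2}}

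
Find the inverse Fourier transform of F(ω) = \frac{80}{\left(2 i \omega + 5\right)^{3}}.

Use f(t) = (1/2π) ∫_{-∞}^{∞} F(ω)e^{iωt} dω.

f(t) = 5 t^{2} e^{- \frac{5 t}{2}} u\left(t\right)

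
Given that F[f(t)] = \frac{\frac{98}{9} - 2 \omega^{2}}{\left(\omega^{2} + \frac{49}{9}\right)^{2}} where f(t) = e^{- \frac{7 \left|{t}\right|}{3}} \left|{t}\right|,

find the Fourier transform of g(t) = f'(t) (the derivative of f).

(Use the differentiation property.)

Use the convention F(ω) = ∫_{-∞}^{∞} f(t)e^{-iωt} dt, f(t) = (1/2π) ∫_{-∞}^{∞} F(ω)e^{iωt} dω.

F[g](ω) = - \frac{18 i \omega \left(9 \omega^{2} - 49\right)}{\left(9 \omega^{2} + 49\right)^{2}}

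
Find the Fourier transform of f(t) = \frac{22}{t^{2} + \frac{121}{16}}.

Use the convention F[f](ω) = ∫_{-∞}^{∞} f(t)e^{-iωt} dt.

F(ω) = 8 \pi e^{- \frac{11 \left|{\omega}\right|}{4}}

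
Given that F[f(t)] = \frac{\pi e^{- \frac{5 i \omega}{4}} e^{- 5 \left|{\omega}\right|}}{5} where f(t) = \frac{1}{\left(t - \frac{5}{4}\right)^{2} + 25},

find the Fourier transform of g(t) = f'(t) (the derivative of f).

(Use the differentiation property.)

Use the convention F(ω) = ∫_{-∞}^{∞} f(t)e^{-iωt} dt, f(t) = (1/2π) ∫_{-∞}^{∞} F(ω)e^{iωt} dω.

F[g](ω) = \frac{i \pi \omega e^{- \frac{5 i \omega}{4} - 5 \left|{\omega}\right|}}{5}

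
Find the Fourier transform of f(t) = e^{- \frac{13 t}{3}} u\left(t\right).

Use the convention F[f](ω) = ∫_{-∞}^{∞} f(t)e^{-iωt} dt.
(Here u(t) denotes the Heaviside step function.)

F(ω) = \frac{3}{3 i \omega + 13}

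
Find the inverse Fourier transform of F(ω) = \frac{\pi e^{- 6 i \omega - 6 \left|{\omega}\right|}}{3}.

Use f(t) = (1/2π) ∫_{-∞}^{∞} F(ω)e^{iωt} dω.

f(t) = \frac{2}{\left(t - 6\right)^{2} + 36}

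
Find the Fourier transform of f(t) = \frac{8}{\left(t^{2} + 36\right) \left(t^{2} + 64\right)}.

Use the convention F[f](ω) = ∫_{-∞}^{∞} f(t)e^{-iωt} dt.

F(ω) = \frac{\pi \left(4 e^{2 \left|{\omega}\right|} - 3\right) e^{- 8 \left|{\omega}\right|}}{84}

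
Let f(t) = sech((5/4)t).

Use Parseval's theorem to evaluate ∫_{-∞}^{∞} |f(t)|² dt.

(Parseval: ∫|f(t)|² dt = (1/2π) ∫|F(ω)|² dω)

∫|f(t)|² dt = \frac{8}{5}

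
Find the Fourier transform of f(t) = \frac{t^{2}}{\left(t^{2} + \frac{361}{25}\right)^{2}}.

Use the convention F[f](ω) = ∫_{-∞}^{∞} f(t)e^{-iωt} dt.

F(ω) = \frac{\pi \left(5 - 19 \left|{\omega}\right|\right) e^{- \frac{19 \left|{\omega}\right|}{5}}}{38}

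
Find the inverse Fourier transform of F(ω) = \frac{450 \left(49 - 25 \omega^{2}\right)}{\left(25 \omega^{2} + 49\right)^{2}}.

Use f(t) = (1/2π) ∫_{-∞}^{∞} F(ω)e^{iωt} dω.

f(t) = 9 e^{- \frac{7 \left|{t}\right|}{5}} \left|{t}\right|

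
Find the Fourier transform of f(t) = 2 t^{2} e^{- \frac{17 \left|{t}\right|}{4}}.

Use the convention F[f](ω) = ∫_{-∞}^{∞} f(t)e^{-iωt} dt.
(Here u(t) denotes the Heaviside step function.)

F(ω) = \frac{8704 \left(289 - 48 \omega^{2}\right)}{\left(16 \omega^{2} + 289\right)^{3}}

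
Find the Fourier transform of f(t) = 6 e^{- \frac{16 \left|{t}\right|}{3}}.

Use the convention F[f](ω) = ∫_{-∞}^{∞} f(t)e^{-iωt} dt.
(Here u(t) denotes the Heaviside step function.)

F(ω) = \frac{576}{9 \omega^{2} + 256}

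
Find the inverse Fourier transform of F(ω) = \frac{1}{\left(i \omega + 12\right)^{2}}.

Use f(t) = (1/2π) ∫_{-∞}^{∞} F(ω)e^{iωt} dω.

f(t) = t e^{- 12 t} u\left(t\right)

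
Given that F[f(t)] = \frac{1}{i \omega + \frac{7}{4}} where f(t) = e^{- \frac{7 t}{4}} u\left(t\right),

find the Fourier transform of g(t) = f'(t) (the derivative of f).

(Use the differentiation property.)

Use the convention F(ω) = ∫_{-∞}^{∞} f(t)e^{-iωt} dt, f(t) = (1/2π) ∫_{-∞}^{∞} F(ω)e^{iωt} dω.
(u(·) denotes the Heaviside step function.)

F[g](ω) = \frac{4 \omega}{4 \omega - 7 i}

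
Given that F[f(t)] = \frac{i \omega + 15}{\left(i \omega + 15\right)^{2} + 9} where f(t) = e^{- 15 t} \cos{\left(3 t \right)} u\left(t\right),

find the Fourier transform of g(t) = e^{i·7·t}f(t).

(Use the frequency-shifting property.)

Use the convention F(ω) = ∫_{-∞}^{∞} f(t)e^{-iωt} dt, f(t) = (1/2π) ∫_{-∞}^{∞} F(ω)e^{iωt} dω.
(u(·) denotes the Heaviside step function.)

F[g](ω) = \frac{i \left(\omega - 7\right) + 15}{\left(i \left(\omega - 7\right) + 15\right)^{2} + 9}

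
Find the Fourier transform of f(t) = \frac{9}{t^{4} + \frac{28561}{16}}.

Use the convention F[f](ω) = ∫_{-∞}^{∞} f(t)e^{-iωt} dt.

F(ω) = \frac{72 \pi e^{- \frac{13 \sqrt{2} \left|{\omega}\right|}{4}} \sin{\left(\frac{13 \sqrt{2} \left|{\omega}\right|}{4} + \frac{\pi}{4} \right)}}{2197}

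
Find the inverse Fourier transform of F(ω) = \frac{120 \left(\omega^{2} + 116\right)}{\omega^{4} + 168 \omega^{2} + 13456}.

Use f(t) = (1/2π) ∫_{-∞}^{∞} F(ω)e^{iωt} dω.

f(t) = 6 e^{- 10 \left|{t}\right|} \cos{\left(4 \left|{t}\right| \right)}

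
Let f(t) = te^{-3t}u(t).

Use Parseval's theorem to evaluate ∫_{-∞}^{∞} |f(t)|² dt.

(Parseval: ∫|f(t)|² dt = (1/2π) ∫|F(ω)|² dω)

∫|f(t)|² dt = \frac{1}{108}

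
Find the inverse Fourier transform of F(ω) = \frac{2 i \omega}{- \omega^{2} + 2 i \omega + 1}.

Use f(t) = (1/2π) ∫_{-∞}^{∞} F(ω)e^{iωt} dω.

f(t) = 2 \left(1 - t\right) e^{- t} u\left(t\right)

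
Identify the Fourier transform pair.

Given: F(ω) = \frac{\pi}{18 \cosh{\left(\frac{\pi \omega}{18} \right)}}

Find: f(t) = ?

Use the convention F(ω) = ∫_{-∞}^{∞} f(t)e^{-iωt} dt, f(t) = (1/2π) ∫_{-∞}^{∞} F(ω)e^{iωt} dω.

f(t) = \frac{1}{e^{9 t} + e^{- 9 t}}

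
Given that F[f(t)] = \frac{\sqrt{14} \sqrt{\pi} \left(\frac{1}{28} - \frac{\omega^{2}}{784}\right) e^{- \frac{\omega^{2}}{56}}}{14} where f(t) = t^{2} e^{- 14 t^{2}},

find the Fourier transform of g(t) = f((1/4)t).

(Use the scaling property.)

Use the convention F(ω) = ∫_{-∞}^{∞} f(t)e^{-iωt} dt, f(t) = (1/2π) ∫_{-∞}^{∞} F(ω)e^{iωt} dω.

F[g](ω) = \frac{\sqrt{14} \sqrt{\pi} \left(7 - 4 \omega^{2}\right) e^{- \frac{2 \omega^{2}}{7}}}{686}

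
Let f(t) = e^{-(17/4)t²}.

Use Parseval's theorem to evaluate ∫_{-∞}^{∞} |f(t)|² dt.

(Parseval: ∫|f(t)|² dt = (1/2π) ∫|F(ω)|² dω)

∫|f(t)|² dt = \frac{\sqrt{34} \sqrt{\pi}}{17}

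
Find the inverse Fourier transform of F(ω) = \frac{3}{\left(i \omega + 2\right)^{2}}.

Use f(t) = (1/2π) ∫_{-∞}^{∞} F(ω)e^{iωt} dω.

f(t) = 3 t e^{- 2 t} u\left(t\right)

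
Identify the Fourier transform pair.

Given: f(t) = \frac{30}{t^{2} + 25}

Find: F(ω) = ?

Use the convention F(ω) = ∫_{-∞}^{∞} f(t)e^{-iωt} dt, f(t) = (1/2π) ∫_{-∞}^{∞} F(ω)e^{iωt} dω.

F(ω) = 6 \pi e^{- 5 \left|{\omega}\right|}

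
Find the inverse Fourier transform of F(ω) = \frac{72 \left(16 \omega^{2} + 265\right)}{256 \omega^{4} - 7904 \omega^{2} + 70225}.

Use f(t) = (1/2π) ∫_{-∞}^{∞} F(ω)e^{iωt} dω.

f(t) = 3 e^{- \frac{3 \left|{t}\right|}{4}} \cos{\left(4 \left|{t}\right| \right)}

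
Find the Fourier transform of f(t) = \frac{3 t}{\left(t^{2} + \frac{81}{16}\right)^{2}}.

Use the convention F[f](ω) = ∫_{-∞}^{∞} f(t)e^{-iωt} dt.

F(ω) = - \frac{2 i \pi \omega e^{- \frac{9 \left|{\omega}\right|}{4}}}{3}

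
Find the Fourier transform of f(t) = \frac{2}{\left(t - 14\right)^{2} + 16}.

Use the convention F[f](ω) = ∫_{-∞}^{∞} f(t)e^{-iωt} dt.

F(ω) = \frac{\pi e^{- 14 i \omega - 4 \left|{\omega}\right|}}{2}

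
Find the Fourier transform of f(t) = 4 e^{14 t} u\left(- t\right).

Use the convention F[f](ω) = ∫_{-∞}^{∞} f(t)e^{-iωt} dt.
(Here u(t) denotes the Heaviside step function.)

F(ω) = - \frac{4}{i \omega - 14}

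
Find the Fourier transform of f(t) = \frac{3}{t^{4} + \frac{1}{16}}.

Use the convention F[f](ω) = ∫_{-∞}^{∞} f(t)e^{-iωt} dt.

F(ω) = 24 \pi e^{- \frac{\sqrt{2} \left|{\omega}\right|}{4}} \sin{\left(\frac{\sqrt{2} \left|{\omega}\right|}{4} + \frac{\pi}{4} \right)}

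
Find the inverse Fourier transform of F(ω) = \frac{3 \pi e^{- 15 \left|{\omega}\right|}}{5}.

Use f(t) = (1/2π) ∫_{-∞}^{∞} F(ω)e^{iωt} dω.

f(t) = \frac{9}{t^{2} + 225}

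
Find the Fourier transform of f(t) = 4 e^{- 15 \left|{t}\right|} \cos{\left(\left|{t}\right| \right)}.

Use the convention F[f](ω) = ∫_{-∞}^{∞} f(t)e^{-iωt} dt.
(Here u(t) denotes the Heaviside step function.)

F(ω) = \frac{120 \left(\omega^{2} + 226\right)}{\omega^{4} + 448 \omega^{2} + 51076}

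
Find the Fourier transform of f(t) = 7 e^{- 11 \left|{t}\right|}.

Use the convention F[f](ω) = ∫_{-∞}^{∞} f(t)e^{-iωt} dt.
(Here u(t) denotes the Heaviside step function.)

F(ω) = \frac{154}{\omega^{2} + 121}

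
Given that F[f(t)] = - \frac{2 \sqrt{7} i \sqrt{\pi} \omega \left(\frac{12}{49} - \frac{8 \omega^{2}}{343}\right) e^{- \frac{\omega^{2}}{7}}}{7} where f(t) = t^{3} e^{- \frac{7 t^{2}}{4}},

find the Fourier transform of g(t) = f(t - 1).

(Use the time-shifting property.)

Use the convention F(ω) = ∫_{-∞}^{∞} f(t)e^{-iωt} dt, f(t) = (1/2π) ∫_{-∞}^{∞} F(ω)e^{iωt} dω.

F[g](ω) = \frac{8 \sqrt{7} i \sqrt{\pi} \omega \left(2 \omega^{2} - 21\right) e^{- \omega \left(\frac{\omega}{7} + i\right)}}{2401}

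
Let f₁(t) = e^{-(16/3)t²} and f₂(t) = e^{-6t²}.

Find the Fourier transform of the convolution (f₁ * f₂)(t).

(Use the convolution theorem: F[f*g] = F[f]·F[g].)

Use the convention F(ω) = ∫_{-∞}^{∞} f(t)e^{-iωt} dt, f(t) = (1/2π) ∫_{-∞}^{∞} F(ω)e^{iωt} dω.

F[f₁*f₂](ω) = \frac{\sqrt{2} \pi e^{- \frac{17 \omega^{2}}{192}}}{8}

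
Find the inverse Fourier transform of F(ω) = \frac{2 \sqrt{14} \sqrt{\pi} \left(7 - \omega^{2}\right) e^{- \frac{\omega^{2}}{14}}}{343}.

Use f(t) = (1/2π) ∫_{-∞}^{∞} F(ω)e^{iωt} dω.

f(t) = 2 t^{2} e^{- \frac{7 t^{2}}{2}}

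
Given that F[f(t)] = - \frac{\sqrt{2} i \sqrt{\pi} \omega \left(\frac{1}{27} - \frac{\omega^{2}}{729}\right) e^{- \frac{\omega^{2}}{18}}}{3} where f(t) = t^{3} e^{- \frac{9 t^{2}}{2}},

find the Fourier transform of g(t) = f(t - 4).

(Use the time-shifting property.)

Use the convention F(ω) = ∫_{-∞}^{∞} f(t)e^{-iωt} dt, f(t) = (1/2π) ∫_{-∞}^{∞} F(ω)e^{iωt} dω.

F[g](ω) = \frac{\sqrt{2} i \sqrt{\pi} \omega \left(\omega^{2} - 27\right) e^{- \frac{\omega \left(\omega + 72 i\right)}{18}}}{2187}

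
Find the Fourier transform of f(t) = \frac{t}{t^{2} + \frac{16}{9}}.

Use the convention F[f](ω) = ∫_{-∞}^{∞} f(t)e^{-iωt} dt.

F(ω) = - i \pi e^{- \frac{4 \left|{\omega}\right|}{3}} \operatorname{sign}{\left(\omega \right)}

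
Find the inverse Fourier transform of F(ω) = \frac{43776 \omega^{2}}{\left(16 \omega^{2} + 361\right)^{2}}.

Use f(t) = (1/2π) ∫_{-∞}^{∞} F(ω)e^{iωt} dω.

f(t) = 9 \left(1 - \frac{19 \left|{t}\right|}{4}\right) e^{- \frac{19 \left|{t}\right|}{4}}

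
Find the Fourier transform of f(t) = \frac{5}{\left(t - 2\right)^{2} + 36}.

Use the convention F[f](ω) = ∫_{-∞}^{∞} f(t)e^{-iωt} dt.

F(ω) = \frac{5 \pi e^{- 2 i \omega - 6 \left|{\omega}\right|}}{6}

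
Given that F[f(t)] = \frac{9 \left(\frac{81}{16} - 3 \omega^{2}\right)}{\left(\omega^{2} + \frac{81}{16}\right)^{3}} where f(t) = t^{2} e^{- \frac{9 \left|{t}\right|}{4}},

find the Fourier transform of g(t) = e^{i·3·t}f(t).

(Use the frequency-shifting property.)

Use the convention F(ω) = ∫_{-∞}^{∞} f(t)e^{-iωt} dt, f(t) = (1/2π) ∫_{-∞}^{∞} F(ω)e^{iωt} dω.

F[g](ω) = \frac{6912 \left(27 - 16 \left(\omega - 3\right)^{2}\right)}{\left(16 \left(\omega - 3\right)^{2} + 81\right)^{3}}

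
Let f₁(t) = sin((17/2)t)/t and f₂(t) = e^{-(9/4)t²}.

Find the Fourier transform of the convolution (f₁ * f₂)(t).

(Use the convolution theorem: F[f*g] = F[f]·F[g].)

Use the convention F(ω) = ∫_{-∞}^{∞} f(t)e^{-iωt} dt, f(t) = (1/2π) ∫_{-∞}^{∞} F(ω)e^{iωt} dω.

F[f₁*f₂](ω) = \begin{cases} \frac{2 \pi^{\frac{3}{2}} e^{- \frac{\omega^{2}}{9}}}{3} & \text{for}\: \omega > - \frac{17}{2} \wedge \omega < \frac{17}{2} \\0 & \text{otherwise} \end{cases}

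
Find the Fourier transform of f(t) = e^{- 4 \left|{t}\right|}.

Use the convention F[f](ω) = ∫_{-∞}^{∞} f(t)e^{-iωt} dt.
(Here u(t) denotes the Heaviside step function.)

F(ω) = \frac{8}{\omega^{2} + 16}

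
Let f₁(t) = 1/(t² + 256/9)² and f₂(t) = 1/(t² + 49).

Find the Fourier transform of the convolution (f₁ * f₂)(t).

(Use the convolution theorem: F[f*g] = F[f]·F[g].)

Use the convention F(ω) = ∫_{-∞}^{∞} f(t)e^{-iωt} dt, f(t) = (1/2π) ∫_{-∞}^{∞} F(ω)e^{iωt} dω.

F[f₁*f₂](ω) = \frac{9 \pi^{2} \left(16 \left|{\omega}\right| + 3\right) e^{- \frac{37 \left|{\omega}\right|}{3}}}{57344}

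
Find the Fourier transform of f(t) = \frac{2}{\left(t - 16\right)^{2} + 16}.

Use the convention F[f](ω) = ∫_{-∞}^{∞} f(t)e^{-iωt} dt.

F(ω) = \frac{\pi e^{- 16 i \omega - 4 \left|{\omega}\right|}}{2}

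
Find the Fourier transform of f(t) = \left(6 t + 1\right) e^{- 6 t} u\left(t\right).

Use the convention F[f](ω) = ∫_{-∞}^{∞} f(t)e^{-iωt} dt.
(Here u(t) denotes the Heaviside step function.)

F(ω) = \frac{- i \omega - 12}{\omega^{2} - 12 i \omega - 36}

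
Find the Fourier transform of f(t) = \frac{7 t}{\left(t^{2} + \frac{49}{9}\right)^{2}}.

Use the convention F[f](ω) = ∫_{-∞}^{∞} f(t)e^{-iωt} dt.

F(ω) = - \frac{3 i \pi \omega e^{- \frac{7 \left|{\omega}\right|}{3}}}{2}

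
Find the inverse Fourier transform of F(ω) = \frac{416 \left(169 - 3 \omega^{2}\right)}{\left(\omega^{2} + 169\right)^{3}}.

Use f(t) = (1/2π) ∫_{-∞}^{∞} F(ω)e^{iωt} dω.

f(t) = 8 t^{2} e^{- 13 \left|{t}\right|}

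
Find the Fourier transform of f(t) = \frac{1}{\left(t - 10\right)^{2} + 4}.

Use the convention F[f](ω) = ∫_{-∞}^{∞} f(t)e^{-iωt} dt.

F(ω) = \frac{\pi e^{- 10 i \omega - 2 \left|{\omega}\right|}}{2}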